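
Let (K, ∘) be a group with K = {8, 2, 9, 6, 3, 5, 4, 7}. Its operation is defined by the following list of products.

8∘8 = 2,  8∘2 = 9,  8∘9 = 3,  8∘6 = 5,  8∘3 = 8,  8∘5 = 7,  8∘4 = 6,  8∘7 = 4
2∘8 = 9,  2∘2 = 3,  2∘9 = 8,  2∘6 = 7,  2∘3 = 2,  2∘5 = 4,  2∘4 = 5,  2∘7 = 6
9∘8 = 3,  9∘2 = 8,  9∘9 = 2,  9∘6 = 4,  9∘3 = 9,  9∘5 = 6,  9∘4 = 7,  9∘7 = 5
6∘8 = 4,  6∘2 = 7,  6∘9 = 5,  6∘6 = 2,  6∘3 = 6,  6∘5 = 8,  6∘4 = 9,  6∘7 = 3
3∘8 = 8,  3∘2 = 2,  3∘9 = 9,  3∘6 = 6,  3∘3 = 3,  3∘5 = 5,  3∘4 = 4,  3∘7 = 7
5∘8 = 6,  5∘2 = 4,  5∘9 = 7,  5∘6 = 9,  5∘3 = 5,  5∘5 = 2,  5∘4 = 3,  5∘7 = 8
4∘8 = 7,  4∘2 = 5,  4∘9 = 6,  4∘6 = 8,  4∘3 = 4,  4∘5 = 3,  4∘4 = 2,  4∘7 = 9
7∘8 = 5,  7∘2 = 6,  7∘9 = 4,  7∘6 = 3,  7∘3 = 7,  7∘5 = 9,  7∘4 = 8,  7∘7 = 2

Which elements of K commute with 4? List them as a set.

{2, 3, 4, 5}

Compare row 4 with column 4 entry by entry.
5 ∘ 4 = 3 = 4 ∘ 5, so 5 commutes with 4.
6 ∘ 4 = 9 but 4 ∘ 6 = 8, so 6 does not.
Collecting the elements that commute with 4: C(4) = {2, 3, 4, 5}.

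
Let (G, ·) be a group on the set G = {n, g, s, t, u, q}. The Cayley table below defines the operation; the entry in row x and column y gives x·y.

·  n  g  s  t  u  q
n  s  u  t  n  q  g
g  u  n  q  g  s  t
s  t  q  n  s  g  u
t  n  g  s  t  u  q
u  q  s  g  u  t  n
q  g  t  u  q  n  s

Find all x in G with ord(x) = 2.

Identity is t. Compute the order of each non-identity element by repeated multiplication:
  n: n → s → t  (order 3)
  g: g → n → u → s → q → t  (order 6)
  s: s → n → t  (order 3)
  u: u → t  (order 2)
  q: q → s → u → n → g → t  (order 6)
Elements of order 2: {u}.

{u}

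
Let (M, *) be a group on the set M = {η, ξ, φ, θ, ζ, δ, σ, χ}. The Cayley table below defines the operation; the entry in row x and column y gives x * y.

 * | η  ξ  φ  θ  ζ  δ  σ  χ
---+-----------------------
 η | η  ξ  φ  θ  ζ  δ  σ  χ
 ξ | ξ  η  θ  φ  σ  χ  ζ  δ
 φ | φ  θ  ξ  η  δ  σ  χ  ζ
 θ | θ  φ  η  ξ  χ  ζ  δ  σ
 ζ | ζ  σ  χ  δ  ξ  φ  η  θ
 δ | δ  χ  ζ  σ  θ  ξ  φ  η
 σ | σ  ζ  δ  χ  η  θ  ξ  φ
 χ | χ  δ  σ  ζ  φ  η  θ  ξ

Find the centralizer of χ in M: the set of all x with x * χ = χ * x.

{δ, η, ξ, χ}

Compare row χ with column χ entry by entry.
δ * χ = η = χ * δ, so δ commutes with χ.
φ * χ = ζ but χ * φ = σ, so φ does not.
Collecting the elements that commute with χ: C(χ) = {δ, η, ξ, χ}.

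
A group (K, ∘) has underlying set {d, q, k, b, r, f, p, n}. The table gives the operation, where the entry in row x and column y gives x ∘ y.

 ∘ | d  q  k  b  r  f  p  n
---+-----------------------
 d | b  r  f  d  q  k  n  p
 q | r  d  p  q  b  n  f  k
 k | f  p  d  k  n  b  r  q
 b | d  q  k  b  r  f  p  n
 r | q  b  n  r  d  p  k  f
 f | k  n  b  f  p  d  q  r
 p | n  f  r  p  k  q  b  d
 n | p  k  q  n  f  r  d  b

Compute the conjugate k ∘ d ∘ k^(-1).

The identity is b. In row k, the entry b sits in column f, so k^(-1) = f.
k ∘ d = f
f ∘ f = d

d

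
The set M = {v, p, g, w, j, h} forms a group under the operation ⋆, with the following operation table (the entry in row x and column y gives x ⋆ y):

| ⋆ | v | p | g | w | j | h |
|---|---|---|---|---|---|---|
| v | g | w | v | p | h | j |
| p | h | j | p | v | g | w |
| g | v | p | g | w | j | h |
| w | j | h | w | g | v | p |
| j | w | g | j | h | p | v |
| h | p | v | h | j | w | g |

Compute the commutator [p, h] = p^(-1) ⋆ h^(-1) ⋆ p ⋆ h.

p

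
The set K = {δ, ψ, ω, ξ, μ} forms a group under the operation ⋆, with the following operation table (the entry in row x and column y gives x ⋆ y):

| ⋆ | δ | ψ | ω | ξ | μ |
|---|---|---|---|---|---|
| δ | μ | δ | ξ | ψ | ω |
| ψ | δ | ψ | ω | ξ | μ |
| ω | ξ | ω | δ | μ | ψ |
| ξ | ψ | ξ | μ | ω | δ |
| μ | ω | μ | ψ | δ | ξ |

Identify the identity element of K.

The identity e satisfies e ⋆ x = x for all x, so its row in the table reproduces the column headers.
Row ψ reads: δ, ψ, ω, ξ, μ — exactly the header order. So ψ is the identity.

ψ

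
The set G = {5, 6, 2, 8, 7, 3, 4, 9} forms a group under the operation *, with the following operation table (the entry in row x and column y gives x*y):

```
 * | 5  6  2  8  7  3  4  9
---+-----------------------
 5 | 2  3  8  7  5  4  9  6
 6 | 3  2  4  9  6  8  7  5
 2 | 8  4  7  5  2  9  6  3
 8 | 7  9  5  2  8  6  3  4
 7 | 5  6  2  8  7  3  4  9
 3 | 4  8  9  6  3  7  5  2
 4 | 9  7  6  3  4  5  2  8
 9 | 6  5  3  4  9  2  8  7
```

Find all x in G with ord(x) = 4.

Identity is 7. Compute the order of each non-identity element by repeated multiplication:
  5: 5 → 2 → 8 → 7  (order 4)
  6: 6 → 2 → 4 → 7  (order 4)
  2: 2 → 7  (order 2)
  8: 8 → 2 → 5 → 7  (order 4)
  3: 3 → 7  (order 2)
  4: 4 → 2 → 6 → 7  (order 4)
  9: 9 → 7  (order 2)
Elements of order 4: {4, 5, 6, 8}.
(Structurally, G here is isomorphic to Z_2 x Z_4.)

{4, 5, 6, 8}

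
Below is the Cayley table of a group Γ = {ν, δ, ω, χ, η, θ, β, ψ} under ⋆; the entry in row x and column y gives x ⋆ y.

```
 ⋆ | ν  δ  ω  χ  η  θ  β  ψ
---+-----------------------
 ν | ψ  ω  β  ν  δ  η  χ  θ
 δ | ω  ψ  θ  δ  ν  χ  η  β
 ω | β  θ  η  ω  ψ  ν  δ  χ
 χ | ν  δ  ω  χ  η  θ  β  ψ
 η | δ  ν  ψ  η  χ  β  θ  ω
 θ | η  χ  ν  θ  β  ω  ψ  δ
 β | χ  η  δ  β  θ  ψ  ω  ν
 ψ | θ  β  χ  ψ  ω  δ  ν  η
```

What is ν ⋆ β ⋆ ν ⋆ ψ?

ν ⋆ β = χ
χ ⋆ ν = ν
ν ⋆ ψ = θ

θ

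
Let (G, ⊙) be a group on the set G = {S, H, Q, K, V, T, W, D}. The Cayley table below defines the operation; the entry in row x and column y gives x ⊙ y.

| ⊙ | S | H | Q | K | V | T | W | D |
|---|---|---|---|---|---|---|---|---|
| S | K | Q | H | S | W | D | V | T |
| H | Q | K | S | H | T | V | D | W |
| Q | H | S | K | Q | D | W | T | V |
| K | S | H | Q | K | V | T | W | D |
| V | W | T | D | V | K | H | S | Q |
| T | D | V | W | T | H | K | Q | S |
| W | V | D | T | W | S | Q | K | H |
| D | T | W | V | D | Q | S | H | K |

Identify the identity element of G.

K

The identity e satisfies e ⊙ x = x for all x, so its row in the table reproduces the column headers.
Row K reads: S, H, Q, K, V, T, W, D — exactly the header order. So K is the identity.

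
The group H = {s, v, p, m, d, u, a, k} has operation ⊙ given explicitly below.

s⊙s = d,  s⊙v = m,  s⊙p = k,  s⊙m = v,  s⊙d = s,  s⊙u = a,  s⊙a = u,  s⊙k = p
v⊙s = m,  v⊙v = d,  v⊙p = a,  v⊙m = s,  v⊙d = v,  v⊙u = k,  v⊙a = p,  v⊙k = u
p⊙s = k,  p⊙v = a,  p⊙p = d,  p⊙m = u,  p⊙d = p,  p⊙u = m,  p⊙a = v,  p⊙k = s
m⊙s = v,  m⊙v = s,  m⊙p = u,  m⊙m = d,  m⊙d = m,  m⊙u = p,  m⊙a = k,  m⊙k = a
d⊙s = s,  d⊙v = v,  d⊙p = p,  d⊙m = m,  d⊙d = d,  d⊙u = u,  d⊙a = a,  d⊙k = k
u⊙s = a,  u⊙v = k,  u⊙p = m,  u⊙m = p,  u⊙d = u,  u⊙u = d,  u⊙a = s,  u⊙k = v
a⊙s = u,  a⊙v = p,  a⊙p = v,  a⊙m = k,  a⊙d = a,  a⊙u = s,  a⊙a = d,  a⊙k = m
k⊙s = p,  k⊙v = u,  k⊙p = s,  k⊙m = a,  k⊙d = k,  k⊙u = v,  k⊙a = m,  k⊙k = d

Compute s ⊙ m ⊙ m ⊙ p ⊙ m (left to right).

s ⊙ m = v
v ⊙ m = s
s ⊙ p = k
k ⊙ m = a

a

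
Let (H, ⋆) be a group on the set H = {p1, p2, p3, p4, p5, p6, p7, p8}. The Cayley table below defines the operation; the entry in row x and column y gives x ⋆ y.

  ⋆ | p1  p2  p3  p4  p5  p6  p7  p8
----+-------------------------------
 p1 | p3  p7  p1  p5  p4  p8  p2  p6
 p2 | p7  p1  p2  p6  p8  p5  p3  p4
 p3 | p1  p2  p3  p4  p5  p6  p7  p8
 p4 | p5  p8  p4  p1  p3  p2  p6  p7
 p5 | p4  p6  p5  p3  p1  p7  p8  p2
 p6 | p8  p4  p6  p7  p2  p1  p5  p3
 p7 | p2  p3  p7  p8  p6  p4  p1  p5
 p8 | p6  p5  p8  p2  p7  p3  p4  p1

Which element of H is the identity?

p3

The identity e satisfies e ⋆ x = x for all x, so its row in the table reproduces the column headers.
Row p3 reads: p1, p2, p3, p4, p5, p6, p7, p8 — exactly the header order. So p3 is the identity.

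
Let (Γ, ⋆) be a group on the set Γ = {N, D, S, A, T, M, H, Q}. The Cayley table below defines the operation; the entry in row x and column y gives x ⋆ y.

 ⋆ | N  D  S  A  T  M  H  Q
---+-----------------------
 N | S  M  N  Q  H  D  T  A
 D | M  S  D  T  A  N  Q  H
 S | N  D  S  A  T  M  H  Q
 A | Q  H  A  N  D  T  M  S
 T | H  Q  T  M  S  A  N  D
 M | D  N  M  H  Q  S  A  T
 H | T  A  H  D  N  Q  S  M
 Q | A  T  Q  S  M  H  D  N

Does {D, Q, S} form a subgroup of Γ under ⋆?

No

Q ⋆ Q = N, which is not in {D, Q, S}.
The subset is not closed under ⋆, so it is not a subgroup.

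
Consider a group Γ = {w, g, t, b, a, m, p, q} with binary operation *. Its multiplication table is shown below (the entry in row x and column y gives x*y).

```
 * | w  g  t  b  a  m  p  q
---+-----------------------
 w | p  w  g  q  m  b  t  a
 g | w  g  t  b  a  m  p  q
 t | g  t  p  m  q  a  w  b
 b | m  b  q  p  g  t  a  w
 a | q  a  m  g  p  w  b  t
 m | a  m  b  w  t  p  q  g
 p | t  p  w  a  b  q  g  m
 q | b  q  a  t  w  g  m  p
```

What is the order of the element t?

4

The identity element is g (its row matches the header).
t^1 = t
t^2 = t*t = p
t^3 = p*t = w
t^4 = w*t = g
The first power of t equal to the identity is t^4, so ord(t) = 4.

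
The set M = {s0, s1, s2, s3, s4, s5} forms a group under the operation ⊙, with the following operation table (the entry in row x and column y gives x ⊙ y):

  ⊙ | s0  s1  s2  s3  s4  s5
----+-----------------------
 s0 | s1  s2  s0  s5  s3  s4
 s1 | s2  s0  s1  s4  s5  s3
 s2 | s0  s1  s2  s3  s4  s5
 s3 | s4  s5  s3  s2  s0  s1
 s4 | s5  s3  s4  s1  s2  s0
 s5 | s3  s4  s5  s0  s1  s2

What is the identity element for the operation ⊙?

The identity e satisfies e ⊙ x = x for all x, so its row in the table reproduces the column headers.
Row s2 reads: s0, s1, s2, s3, s4, s5 — exactly the header order. So s2 is the identity.

s2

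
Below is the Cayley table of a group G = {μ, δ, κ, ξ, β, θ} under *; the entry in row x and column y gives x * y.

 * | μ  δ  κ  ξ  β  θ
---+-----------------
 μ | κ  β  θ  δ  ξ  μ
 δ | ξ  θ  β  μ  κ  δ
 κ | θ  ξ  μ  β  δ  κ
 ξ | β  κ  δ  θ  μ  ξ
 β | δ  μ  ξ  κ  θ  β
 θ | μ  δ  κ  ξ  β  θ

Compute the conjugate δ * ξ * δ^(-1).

β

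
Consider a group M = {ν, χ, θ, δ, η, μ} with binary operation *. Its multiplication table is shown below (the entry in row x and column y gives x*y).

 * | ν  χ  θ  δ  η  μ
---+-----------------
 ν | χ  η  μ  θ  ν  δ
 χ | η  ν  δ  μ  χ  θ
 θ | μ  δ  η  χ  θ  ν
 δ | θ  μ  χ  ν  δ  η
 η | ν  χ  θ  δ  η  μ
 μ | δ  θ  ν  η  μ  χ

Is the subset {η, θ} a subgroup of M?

Yes

{η, θ} contains the identity η.
Checking products: every product of two elements of {η, θ} (read from the table) lies in {η, θ}, so the set is closed.
In a finite group, a nonempty closed subset is a subgroup. So {η, θ} ≤ M.
(Structurally, M here is isomorphic to the cyclic group Z_6.)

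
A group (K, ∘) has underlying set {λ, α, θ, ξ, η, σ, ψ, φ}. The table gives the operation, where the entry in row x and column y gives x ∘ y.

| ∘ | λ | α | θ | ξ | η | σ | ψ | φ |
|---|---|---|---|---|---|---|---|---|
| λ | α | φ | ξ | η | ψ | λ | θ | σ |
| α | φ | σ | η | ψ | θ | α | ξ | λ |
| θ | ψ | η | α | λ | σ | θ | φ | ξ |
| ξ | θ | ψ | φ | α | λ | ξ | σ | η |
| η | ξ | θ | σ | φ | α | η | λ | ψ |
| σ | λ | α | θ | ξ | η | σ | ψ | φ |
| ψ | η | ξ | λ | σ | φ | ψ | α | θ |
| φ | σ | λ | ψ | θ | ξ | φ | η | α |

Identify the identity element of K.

The identity e satisfies e ∘ x = x for all x, so its row in the table reproduces the column headers.
Row σ reads: λ, α, θ, ξ, η, σ, ψ, φ — exactly the header order. So σ is the identity.

σ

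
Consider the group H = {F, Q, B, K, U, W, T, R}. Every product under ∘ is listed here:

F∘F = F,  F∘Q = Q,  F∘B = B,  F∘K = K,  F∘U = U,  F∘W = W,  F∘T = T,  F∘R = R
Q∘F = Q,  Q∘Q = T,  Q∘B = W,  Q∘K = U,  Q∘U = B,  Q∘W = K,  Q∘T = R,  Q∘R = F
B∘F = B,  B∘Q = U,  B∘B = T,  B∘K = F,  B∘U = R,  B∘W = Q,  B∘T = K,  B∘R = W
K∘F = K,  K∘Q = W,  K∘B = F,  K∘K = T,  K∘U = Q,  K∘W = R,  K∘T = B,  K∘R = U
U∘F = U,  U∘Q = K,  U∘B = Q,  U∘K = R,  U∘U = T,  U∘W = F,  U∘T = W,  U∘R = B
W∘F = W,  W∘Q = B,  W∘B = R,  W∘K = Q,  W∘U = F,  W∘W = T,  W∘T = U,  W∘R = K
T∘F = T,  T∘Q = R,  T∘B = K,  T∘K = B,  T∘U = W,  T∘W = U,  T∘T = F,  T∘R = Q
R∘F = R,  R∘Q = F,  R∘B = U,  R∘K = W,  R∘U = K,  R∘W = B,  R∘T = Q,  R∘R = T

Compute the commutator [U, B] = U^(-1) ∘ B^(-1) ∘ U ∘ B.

Identity is F; from the table U^(-1) = W and B^(-1) = K.
W ∘ K = Q
Q ∘ U = B
B ∘ B = T

T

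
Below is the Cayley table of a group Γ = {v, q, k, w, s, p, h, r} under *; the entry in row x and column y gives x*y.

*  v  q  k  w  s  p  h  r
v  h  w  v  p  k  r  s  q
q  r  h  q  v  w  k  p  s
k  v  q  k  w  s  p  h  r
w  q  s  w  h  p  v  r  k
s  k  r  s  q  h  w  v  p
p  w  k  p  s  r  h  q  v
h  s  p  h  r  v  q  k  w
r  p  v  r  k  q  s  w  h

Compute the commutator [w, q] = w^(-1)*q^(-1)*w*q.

Identity is k; from the table w^(-1) = r and q^(-1) = p.
r*p = s
s*w = q
q*q = h
(Structurally, Γ here is isomorphic to the quaternion group Q_8.)

h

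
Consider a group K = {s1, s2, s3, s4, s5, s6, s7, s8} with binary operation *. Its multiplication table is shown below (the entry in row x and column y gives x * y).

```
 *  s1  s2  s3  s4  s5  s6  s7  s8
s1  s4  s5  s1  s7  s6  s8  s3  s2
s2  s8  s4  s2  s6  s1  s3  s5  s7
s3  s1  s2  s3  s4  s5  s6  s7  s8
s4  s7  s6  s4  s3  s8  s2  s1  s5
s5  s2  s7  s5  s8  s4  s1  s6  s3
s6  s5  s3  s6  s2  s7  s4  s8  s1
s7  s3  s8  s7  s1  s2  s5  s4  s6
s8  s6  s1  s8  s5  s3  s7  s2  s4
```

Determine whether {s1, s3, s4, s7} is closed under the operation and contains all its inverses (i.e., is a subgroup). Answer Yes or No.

Yes

{s1, s3, s4, s7} contains the identity s3.
Checking products: every product of two elements of {s1, s3, s4, s7} (read from the table) lies in {s1, s3, s4, s7}, so the set is closed.
In a finite group, a nonempty closed subset is a subgroup. So {s1, s3, s4, s7} ≤ K.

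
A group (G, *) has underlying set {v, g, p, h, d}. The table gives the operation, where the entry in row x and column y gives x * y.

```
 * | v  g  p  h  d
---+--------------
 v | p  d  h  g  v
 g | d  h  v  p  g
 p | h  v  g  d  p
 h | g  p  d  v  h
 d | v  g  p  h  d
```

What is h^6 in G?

h^1 = h
h^2 = h * h = v
h^3 = v * h = g
h^4 = g * h = p
h^5 = p * h = d
h^6 = d * h = h

h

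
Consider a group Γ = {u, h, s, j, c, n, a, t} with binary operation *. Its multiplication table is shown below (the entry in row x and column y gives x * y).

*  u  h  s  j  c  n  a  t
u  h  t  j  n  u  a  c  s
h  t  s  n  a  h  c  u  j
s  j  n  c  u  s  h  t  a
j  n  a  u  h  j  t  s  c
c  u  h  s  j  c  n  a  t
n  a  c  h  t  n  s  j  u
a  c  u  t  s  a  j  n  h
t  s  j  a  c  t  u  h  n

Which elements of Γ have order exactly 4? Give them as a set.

Identity is c. Compute the order of each non-identity element by repeated multiplication:
  u: u → h → t → s → j → n → a → c  (order 8)
  h: h → s → n → c  (order 4)
  s: s → c  (order 2)
  j: j → h → a → s → u → n → t → c  (order 8)
  n: n → s → h → c  (order 4)
  a: a → n → j → s → t → h → u → c  (order 8)
  t: t → n → u → s → a → h → j → c  (order 8)
Elements of order 4: {h, n}.

{h, n}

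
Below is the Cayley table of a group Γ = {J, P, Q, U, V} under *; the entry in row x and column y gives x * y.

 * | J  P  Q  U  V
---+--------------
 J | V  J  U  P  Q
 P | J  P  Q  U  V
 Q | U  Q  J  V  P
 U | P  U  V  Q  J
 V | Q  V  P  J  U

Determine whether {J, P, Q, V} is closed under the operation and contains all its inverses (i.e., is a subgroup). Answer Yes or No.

Q * J = U, which is not in {J, P, Q, V}.
The subset is not closed under *, so it is not a subgroup.

No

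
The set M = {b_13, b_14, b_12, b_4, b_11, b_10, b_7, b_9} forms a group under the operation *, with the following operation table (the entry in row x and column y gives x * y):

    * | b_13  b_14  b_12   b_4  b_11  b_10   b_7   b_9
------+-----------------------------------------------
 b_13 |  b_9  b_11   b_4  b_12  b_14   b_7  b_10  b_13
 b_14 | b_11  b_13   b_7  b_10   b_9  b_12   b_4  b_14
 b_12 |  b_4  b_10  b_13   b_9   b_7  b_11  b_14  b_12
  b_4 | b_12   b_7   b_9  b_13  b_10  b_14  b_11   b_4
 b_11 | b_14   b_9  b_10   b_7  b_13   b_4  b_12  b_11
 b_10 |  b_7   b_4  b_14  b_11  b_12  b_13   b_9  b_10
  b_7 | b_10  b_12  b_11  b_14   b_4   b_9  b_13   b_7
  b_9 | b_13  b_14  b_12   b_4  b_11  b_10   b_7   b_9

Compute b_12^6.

b_12^1 = b_12
b_12^2 = b_12 * b_12 = b_13
b_12^3 = b_13 * b_12 = b_4
b_12^4 = b_4 * b_12 = b_9
b_12^5 = b_9 * b_12 = b_12
b_12^6 = b_12 * b_12 = b_13

b_13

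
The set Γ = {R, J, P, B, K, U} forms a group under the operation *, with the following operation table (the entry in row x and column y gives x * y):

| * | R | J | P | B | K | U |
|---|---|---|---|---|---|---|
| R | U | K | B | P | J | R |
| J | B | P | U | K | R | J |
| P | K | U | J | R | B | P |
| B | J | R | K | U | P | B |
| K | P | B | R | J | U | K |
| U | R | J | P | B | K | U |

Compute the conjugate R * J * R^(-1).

The identity is U. In row R, the entry U sits in column R, so R^(-1) = R.
R * J = K
K * R = P

P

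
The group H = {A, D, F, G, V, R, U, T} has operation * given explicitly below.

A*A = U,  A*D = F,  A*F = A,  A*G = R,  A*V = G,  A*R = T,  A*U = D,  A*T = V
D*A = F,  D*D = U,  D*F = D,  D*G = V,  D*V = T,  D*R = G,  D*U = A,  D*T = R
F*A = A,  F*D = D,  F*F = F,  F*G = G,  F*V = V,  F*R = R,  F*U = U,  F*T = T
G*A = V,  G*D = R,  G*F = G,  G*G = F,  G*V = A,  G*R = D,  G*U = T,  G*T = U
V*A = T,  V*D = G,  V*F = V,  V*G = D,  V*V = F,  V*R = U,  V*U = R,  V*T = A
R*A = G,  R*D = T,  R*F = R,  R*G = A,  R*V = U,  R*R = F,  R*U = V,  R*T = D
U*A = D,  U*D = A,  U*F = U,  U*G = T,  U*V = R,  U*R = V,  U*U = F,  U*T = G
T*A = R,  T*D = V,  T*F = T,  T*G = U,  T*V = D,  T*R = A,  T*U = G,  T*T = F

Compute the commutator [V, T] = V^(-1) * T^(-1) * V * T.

U

Identity is F; from the table V^(-1) = V and T^(-1) = T.
V * T = A
A * V = G
G * T = U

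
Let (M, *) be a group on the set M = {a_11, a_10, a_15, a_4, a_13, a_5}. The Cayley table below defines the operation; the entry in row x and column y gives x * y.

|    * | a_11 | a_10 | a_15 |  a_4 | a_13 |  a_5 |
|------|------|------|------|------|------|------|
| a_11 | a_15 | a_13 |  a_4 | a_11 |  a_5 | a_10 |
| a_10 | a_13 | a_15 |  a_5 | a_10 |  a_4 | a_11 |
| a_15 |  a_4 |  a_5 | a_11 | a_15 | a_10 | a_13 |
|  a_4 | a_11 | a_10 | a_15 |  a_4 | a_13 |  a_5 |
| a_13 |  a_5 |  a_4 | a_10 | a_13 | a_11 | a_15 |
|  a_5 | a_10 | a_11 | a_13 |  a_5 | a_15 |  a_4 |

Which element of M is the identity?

a_4

The identity e satisfies e * x = x for all x, so its row in the table reproduces the column headers.
Row a_4 reads: a_11, a_10, a_15, a_4, a_13, a_5 — exactly the header order. So a_4 is the identity.
(Structurally, M here is isomorphic to the cyclic group Z_6.)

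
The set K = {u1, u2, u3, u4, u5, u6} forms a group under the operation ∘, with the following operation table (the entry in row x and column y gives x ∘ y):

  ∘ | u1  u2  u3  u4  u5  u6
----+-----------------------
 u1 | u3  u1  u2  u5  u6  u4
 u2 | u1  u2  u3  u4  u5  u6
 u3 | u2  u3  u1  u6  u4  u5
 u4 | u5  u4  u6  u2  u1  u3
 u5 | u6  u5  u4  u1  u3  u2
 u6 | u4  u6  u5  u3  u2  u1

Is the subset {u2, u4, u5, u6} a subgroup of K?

No

u6 ∘ u6 = u1, which is not in {u2, u4, u5, u6}.
The subset is not closed under ∘, so it is not a subgroup.
(Structurally, K here is isomorphic to the cyclic group Z_6.)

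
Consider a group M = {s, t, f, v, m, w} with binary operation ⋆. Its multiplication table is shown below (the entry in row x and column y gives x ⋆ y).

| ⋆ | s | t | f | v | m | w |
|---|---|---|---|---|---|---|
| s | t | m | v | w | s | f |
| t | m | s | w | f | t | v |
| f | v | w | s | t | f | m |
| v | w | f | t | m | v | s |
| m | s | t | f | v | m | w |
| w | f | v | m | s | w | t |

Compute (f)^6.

m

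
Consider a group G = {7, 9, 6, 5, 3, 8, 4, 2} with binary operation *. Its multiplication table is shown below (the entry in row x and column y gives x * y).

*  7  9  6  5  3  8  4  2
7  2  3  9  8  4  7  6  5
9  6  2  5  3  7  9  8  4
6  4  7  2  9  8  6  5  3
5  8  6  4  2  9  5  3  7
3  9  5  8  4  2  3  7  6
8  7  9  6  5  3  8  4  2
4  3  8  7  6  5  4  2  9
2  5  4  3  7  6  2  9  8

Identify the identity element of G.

8

The identity e satisfies e * x = x for all x, so its row in the table reproduces the column headers.
Row 8 reads: 7, 9, 6, 5, 3, 8, 4, 2 — exactly the header order. So 8 is the identity.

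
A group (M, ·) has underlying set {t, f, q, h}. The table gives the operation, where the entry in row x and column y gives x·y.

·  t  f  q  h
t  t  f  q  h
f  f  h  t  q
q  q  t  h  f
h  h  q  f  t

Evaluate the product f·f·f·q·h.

t

f·f = h
h·f = q
q·q = h
h·h = t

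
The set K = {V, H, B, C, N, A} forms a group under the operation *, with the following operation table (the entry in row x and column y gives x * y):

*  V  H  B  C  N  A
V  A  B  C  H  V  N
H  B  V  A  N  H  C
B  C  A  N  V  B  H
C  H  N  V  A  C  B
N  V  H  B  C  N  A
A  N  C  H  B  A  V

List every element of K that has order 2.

{B}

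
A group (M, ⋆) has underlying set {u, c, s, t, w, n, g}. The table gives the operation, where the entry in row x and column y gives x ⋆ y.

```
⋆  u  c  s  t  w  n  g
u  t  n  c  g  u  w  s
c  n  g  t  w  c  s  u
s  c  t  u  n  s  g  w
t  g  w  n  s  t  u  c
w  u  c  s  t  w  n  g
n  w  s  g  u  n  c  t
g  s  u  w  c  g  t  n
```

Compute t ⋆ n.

Read row t, column n: t ⋆ n = u.

u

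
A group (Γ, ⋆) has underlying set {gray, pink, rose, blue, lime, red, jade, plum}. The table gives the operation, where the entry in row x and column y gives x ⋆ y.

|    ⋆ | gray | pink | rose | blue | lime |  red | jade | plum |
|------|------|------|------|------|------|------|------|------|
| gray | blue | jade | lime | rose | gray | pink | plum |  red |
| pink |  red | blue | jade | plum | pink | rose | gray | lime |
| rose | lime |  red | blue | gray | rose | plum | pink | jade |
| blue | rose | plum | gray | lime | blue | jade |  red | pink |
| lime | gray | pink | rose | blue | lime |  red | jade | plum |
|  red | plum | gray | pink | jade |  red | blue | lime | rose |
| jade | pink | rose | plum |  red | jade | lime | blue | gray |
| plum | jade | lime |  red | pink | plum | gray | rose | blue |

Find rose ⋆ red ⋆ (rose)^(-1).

The identity is lime. In row rose, the entry lime sits in column gray, so rose^(-1) = gray.
rose ⋆ red = plum
plum ⋆ gray = jade

jade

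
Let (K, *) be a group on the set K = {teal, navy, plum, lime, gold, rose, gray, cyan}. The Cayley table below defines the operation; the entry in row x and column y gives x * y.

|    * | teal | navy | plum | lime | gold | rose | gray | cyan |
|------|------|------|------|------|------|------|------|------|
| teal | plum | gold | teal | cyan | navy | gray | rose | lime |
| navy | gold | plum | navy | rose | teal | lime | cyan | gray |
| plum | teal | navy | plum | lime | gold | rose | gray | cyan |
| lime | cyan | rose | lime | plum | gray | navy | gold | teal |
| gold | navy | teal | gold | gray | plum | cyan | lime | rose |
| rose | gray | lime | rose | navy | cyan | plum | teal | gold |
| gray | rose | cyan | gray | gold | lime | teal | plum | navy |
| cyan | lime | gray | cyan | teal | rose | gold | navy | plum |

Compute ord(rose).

2

The identity element is plum (its row matches the header).
rose^1 = rose
rose^2 = rose * rose = plum
The first power of rose equal to the identity is rose^2, so ord(rose) = 2.
(Structurally, K here is isomorphic to the elementary abelian group (Z_2)^3.)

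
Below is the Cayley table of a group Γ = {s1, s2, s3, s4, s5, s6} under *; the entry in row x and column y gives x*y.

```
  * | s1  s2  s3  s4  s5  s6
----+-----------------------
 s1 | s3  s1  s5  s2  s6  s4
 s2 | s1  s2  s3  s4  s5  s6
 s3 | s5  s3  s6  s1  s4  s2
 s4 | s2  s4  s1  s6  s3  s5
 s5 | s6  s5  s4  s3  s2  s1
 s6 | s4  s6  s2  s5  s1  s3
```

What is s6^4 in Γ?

s6^1 = s6
s6^2 = s6*s6 = s3
s6^3 = s3*s6 = s2
s6^4 = s2*s6 = s6

s6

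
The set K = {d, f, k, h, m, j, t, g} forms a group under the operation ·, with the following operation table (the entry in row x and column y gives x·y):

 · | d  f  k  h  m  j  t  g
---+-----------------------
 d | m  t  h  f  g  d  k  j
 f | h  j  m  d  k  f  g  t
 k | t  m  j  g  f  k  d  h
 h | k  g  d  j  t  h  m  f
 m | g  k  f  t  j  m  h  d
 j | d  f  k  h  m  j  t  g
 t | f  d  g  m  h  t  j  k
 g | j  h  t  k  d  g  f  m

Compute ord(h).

The identity element is j (its row matches the header).
h^1 = h
h^2 = h·h = j
The first power of h equal to the identity is h^2, so ord(h) = 2.
(Structurally, K here is isomorphic to the dihedral group D_4.)

2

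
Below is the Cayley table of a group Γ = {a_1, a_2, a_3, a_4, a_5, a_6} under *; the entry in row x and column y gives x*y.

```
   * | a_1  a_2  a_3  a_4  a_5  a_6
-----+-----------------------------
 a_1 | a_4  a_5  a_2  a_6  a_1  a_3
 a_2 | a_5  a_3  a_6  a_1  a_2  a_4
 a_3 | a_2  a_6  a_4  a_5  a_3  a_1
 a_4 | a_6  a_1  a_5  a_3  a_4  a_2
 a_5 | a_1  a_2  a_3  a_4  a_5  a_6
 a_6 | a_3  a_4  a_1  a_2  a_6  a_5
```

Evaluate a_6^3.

a_6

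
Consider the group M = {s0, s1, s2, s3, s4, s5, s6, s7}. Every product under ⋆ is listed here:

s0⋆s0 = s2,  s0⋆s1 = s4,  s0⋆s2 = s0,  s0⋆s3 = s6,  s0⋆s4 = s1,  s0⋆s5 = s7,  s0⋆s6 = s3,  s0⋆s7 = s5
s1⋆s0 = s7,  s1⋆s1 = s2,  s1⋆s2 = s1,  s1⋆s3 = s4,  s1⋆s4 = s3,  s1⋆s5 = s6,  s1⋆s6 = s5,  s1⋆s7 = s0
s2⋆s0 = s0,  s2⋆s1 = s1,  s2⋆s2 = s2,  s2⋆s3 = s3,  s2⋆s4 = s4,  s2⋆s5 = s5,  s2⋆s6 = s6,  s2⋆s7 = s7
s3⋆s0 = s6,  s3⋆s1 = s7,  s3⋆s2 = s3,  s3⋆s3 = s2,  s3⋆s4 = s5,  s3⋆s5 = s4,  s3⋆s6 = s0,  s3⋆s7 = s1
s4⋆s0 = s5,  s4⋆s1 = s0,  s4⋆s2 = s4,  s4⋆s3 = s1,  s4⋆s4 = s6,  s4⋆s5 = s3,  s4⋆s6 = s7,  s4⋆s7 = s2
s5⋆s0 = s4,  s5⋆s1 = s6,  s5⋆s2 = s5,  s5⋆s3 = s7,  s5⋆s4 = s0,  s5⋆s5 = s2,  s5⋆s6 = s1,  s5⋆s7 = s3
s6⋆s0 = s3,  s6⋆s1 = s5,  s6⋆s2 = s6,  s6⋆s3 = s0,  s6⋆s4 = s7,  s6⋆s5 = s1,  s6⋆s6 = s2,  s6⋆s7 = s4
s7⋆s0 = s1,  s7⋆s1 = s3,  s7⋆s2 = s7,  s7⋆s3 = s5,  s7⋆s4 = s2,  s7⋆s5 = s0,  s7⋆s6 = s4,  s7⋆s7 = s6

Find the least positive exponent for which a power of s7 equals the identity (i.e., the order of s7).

The identity element is s2 (its row matches the header).
s7^1 = s7
s7^2 = s7 ⋆ s7 = s6
s7^3 = s6 ⋆ s7 = s4
s7^4 = s4 ⋆ s7 = s2
The first power of s7 equal to the identity is s7^4, so ord(s7) = 4.
(Structurally, M here is isomorphic to the dihedral group D_4.)

4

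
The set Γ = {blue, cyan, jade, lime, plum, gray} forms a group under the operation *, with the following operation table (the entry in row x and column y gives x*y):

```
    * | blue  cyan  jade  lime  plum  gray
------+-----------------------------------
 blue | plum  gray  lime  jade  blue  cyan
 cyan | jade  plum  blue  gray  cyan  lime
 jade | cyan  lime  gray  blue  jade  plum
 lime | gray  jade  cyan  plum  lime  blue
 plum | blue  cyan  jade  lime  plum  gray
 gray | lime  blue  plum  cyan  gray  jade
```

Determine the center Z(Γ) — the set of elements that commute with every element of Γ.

{plum}

An element z is central iff its row equals its column in the table.
For lime: lime*jade = cyan ≠ blue = jade*lime, so lime ∉ Z.
Checking each element this way leaves Z(Γ) = {plum}.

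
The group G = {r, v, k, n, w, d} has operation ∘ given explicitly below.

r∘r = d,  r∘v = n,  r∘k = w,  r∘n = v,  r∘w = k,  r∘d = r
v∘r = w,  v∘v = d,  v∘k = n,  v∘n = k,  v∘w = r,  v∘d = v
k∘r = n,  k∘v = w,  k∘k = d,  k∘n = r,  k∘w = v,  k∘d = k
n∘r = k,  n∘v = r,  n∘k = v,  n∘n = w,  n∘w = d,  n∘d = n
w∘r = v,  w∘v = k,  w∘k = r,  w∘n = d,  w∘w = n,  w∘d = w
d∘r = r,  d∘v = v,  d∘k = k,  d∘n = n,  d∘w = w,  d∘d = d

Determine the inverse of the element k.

First locate the identity: row d matches the header, so d is the identity.
Scan row k for d: k ∘ k = d. Hence k^(-1) = k.

k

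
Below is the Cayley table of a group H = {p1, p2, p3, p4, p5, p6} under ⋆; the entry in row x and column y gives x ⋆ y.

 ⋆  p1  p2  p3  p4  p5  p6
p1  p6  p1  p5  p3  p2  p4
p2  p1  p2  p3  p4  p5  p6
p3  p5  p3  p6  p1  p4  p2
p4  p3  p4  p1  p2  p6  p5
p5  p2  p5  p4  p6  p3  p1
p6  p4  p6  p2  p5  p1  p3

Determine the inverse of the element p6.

First locate the identity: row p2 matches the header, so p2 is the identity.
Scan row p6 for p2: p6 ⋆ p3 = p2. Hence p6^(-1) = p3.

p3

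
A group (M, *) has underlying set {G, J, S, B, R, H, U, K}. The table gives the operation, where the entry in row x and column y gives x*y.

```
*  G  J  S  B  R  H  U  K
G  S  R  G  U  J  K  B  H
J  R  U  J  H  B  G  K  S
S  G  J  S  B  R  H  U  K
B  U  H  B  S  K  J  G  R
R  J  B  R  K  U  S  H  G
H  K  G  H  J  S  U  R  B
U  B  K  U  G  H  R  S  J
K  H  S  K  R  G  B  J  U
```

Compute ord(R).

4

The identity element is S (its row matches the header).
R^1 = R
R^2 = R*R = U
R^3 = U*R = H
R^4 = H*R = S
The first power of R equal to the identity is R^4, so ord(R) = 4.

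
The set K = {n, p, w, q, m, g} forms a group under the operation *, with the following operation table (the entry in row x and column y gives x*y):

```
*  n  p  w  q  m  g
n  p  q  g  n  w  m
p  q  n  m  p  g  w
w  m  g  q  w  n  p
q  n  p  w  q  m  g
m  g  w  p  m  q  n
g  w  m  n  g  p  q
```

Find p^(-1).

n

First locate the identity: row q matches the header, so q is the identity.
Scan row p for q: p*n = q. Hence p^(-1) = n.
(Structurally, K here is isomorphic to the symmetric group S_3.)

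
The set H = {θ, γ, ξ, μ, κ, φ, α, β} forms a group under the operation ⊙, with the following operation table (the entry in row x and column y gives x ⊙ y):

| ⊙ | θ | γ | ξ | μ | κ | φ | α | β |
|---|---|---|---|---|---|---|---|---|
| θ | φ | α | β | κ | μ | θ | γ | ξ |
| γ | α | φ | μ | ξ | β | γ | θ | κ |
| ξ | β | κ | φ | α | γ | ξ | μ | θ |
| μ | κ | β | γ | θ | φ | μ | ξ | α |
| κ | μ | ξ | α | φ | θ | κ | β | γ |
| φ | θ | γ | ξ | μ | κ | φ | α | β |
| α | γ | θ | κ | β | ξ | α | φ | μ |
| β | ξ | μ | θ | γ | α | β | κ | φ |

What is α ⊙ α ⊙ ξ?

α ⊙ α = φ
φ ⊙ ξ = ξ

ξ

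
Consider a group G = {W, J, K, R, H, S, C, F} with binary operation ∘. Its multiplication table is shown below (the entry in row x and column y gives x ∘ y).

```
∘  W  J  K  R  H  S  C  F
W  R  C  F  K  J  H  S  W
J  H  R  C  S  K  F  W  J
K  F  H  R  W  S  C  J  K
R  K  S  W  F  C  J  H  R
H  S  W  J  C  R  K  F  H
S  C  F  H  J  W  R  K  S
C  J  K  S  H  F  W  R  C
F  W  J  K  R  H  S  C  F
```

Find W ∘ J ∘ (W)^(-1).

The identity is F. In row W, the entry F sits in column K, so W^(-1) = K.
W ∘ J = C
C ∘ K = S

S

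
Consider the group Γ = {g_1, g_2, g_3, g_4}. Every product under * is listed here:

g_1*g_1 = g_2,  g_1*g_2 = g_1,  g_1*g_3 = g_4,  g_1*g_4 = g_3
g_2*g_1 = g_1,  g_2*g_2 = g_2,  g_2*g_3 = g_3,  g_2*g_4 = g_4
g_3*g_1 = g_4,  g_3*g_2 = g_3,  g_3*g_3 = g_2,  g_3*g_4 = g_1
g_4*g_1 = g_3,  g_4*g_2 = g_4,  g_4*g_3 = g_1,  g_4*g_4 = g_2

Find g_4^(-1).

First locate the identity: row g_2 matches the header, so g_2 is the identity.
Scan row g_4 for g_2: g_4 * g_4 = g_2. Hence g_4^(-1) = g_4.
(Structurally, Γ here is isomorphic to the Klein four-group V_4.)

g_4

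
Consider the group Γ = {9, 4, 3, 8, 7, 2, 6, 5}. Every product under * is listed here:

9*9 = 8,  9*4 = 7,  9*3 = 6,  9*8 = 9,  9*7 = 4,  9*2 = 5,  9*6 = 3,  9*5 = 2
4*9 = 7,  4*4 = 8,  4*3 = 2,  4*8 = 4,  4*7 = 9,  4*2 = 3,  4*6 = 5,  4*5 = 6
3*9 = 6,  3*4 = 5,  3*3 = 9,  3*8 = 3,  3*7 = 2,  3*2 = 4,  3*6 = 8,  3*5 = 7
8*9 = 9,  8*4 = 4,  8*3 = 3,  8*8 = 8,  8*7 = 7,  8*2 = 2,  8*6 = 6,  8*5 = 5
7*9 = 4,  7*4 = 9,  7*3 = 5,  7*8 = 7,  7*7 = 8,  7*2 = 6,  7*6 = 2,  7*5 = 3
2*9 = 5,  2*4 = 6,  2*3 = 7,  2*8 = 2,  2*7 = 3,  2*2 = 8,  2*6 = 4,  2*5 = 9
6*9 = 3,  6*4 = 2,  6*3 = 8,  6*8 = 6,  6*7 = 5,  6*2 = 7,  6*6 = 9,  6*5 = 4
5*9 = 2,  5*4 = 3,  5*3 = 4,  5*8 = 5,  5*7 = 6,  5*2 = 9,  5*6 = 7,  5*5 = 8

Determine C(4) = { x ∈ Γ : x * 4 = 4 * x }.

Compare row 4 with column 4 entry by entry.
9 * 4 = 7 = 4 * 9, so 9 commutes with 4.
2 * 4 = 6 but 4 * 2 = 3, so 2 does not.
Collecting the elements that commute with 4: C(4) = {4, 7, 8, 9}.

{4, 7, 8, 9}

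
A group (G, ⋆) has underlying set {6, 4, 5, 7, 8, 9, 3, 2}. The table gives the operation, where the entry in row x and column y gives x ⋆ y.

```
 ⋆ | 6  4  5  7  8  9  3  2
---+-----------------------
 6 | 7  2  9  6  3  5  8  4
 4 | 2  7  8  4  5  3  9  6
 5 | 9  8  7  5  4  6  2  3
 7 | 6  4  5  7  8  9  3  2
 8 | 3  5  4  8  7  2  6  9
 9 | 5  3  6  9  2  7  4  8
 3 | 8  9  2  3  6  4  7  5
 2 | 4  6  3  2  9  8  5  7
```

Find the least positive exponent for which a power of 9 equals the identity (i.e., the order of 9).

2

The identity element is 7 (its row matches the header).
9^1 = 9
9^2 = 9 ⋆ 9 = 7
The first power of 9 equal to the identity is 9^2, so ord(9) = 2.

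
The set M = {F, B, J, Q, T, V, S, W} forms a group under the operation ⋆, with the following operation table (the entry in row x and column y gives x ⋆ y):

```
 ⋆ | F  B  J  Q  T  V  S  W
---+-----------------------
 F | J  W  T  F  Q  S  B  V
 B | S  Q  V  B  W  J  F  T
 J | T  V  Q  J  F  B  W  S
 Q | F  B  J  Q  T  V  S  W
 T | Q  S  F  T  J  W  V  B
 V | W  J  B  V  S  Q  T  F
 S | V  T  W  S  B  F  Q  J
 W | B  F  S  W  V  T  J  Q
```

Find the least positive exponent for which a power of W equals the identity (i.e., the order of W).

2

The identity element is Q (its row matches the header).
W^1 = W
W^2 = W ⋆ W = Q
The first power of W equal to the identity is W^2, so ord(W) = 2.
(Structurally, M here is isomorphic to the dihedral group D_4.)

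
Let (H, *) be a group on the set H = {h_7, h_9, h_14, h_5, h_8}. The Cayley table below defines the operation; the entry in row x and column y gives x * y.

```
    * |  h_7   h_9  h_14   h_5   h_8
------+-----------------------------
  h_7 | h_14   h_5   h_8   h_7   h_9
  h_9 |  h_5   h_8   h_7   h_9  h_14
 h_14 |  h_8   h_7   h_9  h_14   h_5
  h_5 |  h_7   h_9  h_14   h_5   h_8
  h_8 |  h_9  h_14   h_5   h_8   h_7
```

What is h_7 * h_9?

h_5

Read row h_7, column h_9: h_7 * h_9 = h_5.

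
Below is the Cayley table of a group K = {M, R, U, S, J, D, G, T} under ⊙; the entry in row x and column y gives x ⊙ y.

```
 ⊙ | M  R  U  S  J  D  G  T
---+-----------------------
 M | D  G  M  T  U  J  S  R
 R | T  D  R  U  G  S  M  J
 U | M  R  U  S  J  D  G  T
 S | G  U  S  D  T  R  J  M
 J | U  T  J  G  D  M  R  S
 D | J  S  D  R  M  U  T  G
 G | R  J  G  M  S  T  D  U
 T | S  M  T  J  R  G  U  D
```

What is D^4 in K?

D^1 = D
D^2 = D ⊙ D = U
D^3 = U ⊙ D = D
D^4 = D ⊙ D = U
(Structurally, K here is isomorphic to the quaternion group Q_8.)

U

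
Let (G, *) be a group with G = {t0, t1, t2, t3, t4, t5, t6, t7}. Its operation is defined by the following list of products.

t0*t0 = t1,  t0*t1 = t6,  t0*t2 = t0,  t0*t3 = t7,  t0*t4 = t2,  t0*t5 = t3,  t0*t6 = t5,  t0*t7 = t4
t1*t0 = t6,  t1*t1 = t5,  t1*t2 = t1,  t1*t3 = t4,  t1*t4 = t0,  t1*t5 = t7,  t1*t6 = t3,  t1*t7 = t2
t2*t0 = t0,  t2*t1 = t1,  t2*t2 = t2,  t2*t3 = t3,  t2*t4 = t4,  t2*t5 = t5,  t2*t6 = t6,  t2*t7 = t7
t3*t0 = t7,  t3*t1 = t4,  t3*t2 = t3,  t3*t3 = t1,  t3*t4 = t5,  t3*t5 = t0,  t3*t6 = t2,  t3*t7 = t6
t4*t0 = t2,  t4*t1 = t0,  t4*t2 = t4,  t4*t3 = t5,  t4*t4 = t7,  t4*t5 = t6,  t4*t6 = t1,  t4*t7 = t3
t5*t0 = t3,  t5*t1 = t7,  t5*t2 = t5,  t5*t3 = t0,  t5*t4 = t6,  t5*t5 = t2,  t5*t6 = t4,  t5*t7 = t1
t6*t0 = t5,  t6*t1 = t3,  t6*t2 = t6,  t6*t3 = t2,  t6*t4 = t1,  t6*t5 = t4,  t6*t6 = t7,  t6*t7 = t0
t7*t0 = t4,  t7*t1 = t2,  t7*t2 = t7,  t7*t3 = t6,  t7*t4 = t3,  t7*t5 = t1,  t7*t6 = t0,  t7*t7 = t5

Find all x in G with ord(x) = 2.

{t5}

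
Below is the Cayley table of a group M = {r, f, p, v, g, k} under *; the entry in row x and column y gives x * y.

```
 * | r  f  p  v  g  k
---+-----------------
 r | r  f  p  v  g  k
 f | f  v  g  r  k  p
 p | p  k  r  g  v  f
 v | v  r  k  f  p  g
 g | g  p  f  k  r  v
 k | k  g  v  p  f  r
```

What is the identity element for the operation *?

r

The identity e satisfies e * x = x for all x, so its row in the table reproduces the column headers.
Row r reads: r, f, p, v, g, k — exactly the header order. So r is the identity.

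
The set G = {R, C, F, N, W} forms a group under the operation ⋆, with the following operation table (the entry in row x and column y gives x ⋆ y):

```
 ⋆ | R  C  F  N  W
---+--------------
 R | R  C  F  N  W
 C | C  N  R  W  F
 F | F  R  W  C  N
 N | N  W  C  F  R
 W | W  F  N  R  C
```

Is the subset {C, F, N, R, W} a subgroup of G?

{C, F, N, R, W} contains the identity R.
Checking products: every product of two elements of {C, F, N, R, W} (read from the table) lies in {C, F, N, R, W}, so the set is closed.
In a finite group, a nonempty closed subset is a subgroup. So {C, F, N, R, W} ≤ G.

Yes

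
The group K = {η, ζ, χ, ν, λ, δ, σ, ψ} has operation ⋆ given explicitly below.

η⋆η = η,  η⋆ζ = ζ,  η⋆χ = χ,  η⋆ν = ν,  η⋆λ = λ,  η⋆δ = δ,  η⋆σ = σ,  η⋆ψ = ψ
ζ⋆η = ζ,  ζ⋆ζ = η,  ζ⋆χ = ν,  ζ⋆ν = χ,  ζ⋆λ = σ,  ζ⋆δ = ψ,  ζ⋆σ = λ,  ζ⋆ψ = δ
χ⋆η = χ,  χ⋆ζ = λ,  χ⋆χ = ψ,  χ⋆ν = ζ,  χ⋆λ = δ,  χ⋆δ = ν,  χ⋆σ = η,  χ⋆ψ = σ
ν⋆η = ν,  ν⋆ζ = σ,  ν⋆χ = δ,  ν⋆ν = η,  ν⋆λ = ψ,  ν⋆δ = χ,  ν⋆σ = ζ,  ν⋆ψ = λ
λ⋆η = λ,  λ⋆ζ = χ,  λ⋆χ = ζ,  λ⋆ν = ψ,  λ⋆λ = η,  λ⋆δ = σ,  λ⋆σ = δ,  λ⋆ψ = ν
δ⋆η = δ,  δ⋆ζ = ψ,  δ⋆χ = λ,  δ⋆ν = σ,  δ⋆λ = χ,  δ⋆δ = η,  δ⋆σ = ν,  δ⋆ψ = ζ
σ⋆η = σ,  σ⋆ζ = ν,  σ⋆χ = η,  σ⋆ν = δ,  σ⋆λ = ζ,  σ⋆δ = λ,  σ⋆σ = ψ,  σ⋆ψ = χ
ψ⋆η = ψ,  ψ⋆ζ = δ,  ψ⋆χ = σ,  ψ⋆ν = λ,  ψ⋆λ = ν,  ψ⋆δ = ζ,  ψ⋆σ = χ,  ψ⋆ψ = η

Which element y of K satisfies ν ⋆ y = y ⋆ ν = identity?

First locate the identity: row η matches the header, so η is the identity.
Scan row ν for η: ν ⋆ ν = η. Hence ν^(-1) = ν.

ν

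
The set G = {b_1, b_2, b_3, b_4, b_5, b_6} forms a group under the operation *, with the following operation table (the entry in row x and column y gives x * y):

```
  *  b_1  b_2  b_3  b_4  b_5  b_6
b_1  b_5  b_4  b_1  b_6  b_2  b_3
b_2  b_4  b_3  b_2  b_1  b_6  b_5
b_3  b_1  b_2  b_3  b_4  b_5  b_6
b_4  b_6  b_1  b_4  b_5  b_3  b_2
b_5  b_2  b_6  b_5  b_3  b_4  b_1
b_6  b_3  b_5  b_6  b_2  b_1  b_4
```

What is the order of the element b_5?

The identity element is b_3 (its row matches the header).
b_5^1 = b_5
b_5^2 = b_5 * b_5 = b_4
b_5^3 = b_4 * b_5 = b_3
The first power of b_5 equal to the identity is b_5^3, so ord(b_5) = 3.

3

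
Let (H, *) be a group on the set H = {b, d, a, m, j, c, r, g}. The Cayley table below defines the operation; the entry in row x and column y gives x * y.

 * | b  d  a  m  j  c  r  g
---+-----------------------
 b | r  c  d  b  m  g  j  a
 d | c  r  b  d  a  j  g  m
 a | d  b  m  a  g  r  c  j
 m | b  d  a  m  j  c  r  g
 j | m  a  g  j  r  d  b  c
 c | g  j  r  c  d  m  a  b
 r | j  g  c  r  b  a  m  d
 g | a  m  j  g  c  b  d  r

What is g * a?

j

Read row g, column a: g * a = j.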